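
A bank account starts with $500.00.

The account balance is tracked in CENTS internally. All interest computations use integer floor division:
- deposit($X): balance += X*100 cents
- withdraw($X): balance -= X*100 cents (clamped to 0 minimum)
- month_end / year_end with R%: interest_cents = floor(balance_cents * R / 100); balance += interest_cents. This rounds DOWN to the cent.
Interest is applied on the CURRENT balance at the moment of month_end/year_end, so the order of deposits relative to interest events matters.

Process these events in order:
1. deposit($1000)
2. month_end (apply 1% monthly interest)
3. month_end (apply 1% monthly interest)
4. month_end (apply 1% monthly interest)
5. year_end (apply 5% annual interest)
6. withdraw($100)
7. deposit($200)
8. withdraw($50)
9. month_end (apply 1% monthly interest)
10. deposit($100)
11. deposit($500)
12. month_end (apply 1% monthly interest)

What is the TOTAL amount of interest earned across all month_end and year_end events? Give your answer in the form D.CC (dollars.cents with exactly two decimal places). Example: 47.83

Answer: 162.33

Derivation:
After 1 (deposit($1000)): balance=$1500.00 total_interest=$0.00
After 2 (month_end (apply 1% monthly interest)): balance=$1515.00 total_interest=$15.00
After 3 (month_end (apply 1% monthly interest)): balance=$1530.15 total_interest=$30.15
After 4 (month_end (apply 1% monthly interest)): balance=$1545.45 total_interest=$45.45
After 5 (year_end (apply 5% annual interest)): balance=$1622.72 total_interest=$122.72
After 6 (withdraw($100)): balance=$1522.72 total_interest=$122.72
After 7 (deposit($200)): balance=$1722.72 total_interest=$122.72
After 8 (withdraw($50)): balance=$1672.72 total_interest=$122.72
After 9 (month_end (apply 1% monthly interest)): balance=$1689.44 total_interest=$139.44
After 10 (deposit($100)): balance=$1789.44 total_interest=$139.44
After 11 (deposit($500)): balance=$2289.44 total_interest=$139.44
After 12 (month_end (apply 1% monthly interest)): balance=$2312.33 total_interest=$162.33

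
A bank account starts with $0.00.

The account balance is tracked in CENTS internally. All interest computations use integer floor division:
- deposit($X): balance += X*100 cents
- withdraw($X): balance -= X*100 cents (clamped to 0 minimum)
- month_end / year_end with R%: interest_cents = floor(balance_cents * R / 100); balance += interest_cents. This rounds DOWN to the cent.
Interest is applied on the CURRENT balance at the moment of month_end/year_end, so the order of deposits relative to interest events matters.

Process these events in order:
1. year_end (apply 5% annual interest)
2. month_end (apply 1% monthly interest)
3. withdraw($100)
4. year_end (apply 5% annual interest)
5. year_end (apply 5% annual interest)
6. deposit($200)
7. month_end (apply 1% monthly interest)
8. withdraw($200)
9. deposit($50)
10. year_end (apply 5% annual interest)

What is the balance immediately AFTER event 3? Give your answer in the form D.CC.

After 1 (year_end (apply 5% annual interest)): balance=$0.00 total_interest=$0.00
After 2 (month_end (apply 1% monthly interest)): balance=$0.00 total_interest=$0.00
After 3 (withdraw($100)): balance=$0.00 total_interest=$0.00

Answer: 0.00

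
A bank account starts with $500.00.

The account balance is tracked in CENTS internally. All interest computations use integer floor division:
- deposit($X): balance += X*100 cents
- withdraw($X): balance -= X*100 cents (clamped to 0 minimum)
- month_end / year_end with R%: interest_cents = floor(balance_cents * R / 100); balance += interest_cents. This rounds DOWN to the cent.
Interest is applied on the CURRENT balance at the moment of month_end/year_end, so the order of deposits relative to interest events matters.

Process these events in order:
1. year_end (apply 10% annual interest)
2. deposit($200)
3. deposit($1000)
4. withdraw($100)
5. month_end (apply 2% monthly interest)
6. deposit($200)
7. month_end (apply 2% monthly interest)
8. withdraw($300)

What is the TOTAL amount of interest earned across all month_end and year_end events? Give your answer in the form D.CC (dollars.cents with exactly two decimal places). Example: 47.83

Answer: 120.66

Derivation:
After 1 (year_end (apply 10% annual interest)): balance=$550.00 total_interest=$50.00
After 2 (deposit($200)): balance=$750.00 total_interest=$50.00
After 3 (deposit($1000)): balance=$1750.00 total_interest=$50.00
After 4 (withdraw($100)): balance=$1650.00 total_interest=$50.00
After 5 (month_end (apply 2% monthly interest)): balance=$1683.00 total_interest=$83.00
After 6 (deposit($200)): balance=$1883.00 total_interest=$83.00
After 7 (month_end (apply 2% monthly interest)): balance=$1920.66 total_interest=$120.66
After 8 (withdraw($300)): balance=$1620.66 total_interest=$120.66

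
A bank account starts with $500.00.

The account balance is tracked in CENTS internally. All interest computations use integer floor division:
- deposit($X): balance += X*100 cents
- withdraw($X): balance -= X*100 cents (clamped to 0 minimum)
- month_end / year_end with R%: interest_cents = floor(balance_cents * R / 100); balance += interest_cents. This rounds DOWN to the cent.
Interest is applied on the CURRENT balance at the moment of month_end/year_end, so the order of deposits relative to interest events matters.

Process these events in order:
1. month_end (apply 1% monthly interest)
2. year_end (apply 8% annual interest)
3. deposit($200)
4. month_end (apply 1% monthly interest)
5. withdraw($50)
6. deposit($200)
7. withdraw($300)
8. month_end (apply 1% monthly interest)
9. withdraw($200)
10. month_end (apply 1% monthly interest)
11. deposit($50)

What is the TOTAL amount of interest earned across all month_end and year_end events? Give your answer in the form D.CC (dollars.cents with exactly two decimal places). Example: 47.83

Answer: 62.95

Derivation:
After 1 (month_end (apply 1% monthly interest)): balance=$505.00 total_interest=$5.00
After 2 (year_end (apply 8% annual interest)): balance=$545.40 total_interest=$45.40
After 3 (deposit($200)): balance=$745.40 total_interest=$45.40
After 4 (month_end (apply 1% monthly interest)): balance=$752.85 total_interest=$52.85
After 5 (withdraw($50)): balance=$702.85 total_interest=$52.85
After 6 (deposit($200)): balance=$902.85 total_interest=$52.85
After 7 (withdraw($300)): balance=$602.85 total_interest=$52.85
After 8 (month_end (apply 1% monthly interest)): balance=$608.87 total_interest=$58.87
After 9 (withdraw($200)): balance=$408.87 total_interest=$58.87
After 10 (month_end (apply 1% monthly interest)): balance=$412.95 total_interest=$62.95
After 11 (deposit($50)): balance=$462.95 total_interest=$62.95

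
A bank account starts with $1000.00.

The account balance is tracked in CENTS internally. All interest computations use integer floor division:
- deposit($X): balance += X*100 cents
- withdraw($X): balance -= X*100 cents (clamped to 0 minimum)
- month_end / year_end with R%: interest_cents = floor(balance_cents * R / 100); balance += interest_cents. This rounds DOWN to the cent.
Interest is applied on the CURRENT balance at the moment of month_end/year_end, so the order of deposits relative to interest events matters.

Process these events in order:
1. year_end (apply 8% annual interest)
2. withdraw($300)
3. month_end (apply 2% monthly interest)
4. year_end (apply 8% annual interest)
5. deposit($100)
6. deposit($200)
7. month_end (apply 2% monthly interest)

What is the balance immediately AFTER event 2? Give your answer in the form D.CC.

After 1 (year_end (apply 8% annual interest)): balance=$1080.00 total_interest=$80.00
After 2 (withdraw($300)): balance=$780.00 total_interest=$80.00

Answer: 780.00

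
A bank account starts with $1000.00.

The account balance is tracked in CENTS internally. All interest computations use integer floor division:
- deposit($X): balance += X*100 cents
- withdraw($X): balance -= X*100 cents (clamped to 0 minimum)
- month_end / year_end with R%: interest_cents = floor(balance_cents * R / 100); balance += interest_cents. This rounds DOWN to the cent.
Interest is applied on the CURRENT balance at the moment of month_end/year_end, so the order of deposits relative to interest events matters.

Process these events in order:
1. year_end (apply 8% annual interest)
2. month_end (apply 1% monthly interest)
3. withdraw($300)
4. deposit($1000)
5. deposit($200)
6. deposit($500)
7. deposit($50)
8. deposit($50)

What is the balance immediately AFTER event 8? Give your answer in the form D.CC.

After 1 (year_end (apply 8% annual interest)): balance=$1080.00 total_interest=$80.00
After 2 (month_end (apply 1% monthly interest)): balance=$1090.80 total_interest=$90.80
After 3 (withdraw($300)): balance=$790.80 total_interest=$90.80
After 4 (deposit($1000)): balance=$1790.80 total_interest=$90.80
After 5 (deposit($200)): balance=$1990.80 total_interest=$90.80
After 6 (deposit($500)): balance=$2490.80 total_interest=$90.80
After 7 (deposit($50)): balance=$2540.80 total_interest=$90.80
After 8 (deposit($50)): balance=$2590.80 total_interest=$90.80

Answer: 2590.80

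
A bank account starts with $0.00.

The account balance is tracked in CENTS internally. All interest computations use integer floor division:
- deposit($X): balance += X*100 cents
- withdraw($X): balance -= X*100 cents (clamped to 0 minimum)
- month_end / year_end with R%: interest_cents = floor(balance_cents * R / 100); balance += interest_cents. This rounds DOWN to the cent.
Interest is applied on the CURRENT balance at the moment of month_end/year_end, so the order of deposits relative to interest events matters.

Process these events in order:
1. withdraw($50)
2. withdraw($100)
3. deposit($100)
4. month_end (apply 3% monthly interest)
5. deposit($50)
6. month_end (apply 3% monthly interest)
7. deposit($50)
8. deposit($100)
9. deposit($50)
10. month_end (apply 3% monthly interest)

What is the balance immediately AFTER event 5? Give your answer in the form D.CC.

Answer: 153.00

Derivation:
After 1 (withdraw($50)): balance=$0.00 total_interest=$0.00
After 2 (withdraw($100)): balance=$0.00 total_interest=$0.00
After 3 (deposit($100)): balance=$100.00 total_interest=$0.00
After 4 (month_end (apply 3% monthly interest)): balance=$103.00 total_interest=$3.00
After 5 (deposit($50)): balance=$153.00 total_interest=$3.00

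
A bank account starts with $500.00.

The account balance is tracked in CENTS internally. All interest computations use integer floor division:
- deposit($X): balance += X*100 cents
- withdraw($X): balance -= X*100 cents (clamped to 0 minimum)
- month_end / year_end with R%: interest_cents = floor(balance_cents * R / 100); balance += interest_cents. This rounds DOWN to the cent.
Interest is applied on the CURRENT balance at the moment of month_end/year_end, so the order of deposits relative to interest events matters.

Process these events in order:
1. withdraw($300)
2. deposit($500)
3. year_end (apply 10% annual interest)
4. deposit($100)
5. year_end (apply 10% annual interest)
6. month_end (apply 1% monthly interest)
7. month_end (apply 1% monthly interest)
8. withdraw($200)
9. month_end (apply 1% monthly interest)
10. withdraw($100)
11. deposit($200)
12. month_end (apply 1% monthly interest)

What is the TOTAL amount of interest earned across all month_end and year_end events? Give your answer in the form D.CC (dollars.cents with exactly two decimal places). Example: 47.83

After 1 (withdraw($300)): balance=$200.00 total_interest=$0.00
After 2 (deposit($500)): balance=$700.00 total_interest=$0.00
After 3 (year_end (apply 10% annual interest)): balance=$770.00 total_interest=$70.00
After 4 (deposit($100)): balance=$870.00 total_interest=$70.00
After 5 (year_end (apply 10% annual interest)): balance=$957.00 total_interest=$157.00
After 6 (month_end (apply 1% monthly interest)): balance=$966.57 total_interest=$166.57
After 7 (month_end (apply 1% monthly interest)): balance=$976.23 total_interest=$176.23
After 8 (withdraw($200)): balance=$776.23 total_interest=$176.23
After 9 (month_end (apply 1% monthly interest)): balance=$783.99 total_interest=$183.99
After 10 (withdraw($100)): balance=$683.99 total_interest=$183.99
After 11 (deposit($200)): balance=$883.99 total_interest=$183.99
After 12 (month_end (apply 1% monthly interest)): balance=$892.82 total_interest=$192.82

Answer: 192.82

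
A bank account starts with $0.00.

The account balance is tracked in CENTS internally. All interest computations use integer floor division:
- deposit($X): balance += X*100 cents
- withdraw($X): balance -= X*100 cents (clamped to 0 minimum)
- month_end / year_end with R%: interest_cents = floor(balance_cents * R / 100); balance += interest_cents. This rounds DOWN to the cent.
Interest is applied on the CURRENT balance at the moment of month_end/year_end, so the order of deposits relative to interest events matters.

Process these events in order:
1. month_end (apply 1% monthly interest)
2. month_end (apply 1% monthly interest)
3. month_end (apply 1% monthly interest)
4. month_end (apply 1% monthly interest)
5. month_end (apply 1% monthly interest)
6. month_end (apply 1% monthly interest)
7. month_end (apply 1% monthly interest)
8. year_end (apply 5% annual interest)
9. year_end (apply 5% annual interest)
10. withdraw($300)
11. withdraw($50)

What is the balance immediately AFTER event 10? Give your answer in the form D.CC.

After 1 (month_end (apply 1% monthly interest)): balance=$0.00 total_interest=$0.00
After 2 (month_end (apply 1% monthly interest)): balance=$0.00 total_interest=$0.00
After 3 (month_end (apply 1% monthly interest)): balance=$0.00 total_interest=$0.00
After 4 (month_end (apply 1% monthly interest)): balance=$0.00 total_interest=$0.00
After 5 (month_end (apply 1% monthly interest)): balance=$0.00 total_interest=$0.00
After 6 (month_end (apply 1% monthly interest)): balance=$0.00 total_interest=$0.00
After 7 (month_end (apply 1% monthly interest)): balance=$0.00 total_interest=$0.00
After 8 (year_end (apply 5% annual interest)): balance=$0.00 total_interest=$0.00
After 9 (year_end (apply 5% annual interest)): balance=$0.00 total_interest=$0.00
After 10 (withdraw($300)): balance=$0.00 total_interest=$0.00

Answer: 0.00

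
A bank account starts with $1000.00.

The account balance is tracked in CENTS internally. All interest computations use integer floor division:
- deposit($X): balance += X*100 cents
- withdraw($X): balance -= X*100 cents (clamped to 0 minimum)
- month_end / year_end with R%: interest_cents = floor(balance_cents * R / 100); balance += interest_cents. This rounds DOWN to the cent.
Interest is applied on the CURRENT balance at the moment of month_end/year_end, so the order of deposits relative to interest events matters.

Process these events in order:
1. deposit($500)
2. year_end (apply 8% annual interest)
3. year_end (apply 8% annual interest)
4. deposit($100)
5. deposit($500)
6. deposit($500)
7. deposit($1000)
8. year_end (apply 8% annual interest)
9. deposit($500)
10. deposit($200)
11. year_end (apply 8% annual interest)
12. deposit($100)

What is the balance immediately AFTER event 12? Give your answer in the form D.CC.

After 1 (deposit($500)): balance=$1500.00 total_interest=$0.00
After 2 (year_end (apply 8% annual interest)): balance=$1620.00 total_interest=$120.00
After 3 (year_end (apply 8% annual interest)): balance=$1749.60 total_interest=$249.60
After 4 (deposit($100)): balance=$1849.60 total_interest=$249.60
After 5 (deposit($500)): balance=$2349.60 total_interest=$249.60
After 6 (deposit($500)): balance=$2849.60 total_interest=$249.60
After 7 (deposit($1000)): balance=$3849.60 total_interest=$249.60
After 8 (year_end (apply 8% annual interest)): balance=$4157.56 total_interest=$557.56
After 9 (deposit($500)): balance=$4657.56 total_interest=$557.56
After 10 (deposit($200)): balance=$4857.56 total_interest=$557.56
After 11 (year_end (apply 8% annual interest)): balance=$5246.16 total_interest=$946.16
After 12 (deposit($100)): balance=$5346.16 total_interest=$946.16

Answer: 5346.16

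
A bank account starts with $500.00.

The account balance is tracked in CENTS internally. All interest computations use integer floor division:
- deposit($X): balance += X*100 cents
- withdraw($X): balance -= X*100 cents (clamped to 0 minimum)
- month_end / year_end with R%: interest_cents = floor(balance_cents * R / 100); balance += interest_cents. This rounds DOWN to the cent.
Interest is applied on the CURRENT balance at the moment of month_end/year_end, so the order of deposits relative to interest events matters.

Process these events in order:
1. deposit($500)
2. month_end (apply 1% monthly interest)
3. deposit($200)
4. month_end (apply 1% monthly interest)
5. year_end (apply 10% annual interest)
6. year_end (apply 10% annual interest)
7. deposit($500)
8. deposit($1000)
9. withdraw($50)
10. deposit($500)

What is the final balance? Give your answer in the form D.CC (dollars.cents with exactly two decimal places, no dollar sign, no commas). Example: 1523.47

Answer: 3428.74

Derivation:
After 1 (deposit($500)): balance=$1000.00 total_interest=$0.00
After 2 (month_end (apply 1% monthly interest)): balance=$1010.00 total_interest=$10.00
After 3 (deposit($200)): balance=$1210.00 total_interest=$10.00
After 4 (month_end (apply 1% monthly interest)): balance=$1222.10 total_interest=$22.10
After 5 (year_end (apply 10% annual interest)): balance=$1344.31 total_interest=$144.31
After 6 (year_end (apply 10% annual interest)): balance=$1478.74 total_interest=$278.74
After 7 (deposit($500)): balance=$1978.74 total_interest=$278.74
After 8 (deposit($1000)): balance=$2978.74 total_interest=$278.74
After 9 (withdraw($50)): balance=$2928.74 total_interest=$278.74
After 10 (deposit($500)): balance=$3428.74 total_interest=$278.74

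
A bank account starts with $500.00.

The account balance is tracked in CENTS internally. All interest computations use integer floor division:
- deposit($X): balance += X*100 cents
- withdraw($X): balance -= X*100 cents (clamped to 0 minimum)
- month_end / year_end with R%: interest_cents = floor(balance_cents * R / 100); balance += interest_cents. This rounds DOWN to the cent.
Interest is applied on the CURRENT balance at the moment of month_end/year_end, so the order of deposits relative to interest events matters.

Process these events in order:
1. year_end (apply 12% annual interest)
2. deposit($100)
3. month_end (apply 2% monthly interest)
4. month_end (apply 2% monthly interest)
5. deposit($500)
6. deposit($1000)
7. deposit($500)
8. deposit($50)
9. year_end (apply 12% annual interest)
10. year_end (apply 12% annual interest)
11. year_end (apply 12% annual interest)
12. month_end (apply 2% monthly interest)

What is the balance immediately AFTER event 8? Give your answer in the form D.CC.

After 1 (year_end (apply 12% annual interest)): balance=$560.00 total_interest=$60.00
After 2 (deposit($100)): balance=$660.00 total_interest=$60.00
After 3 (month_end (apply 2% monthly interest)): balance=$673.20 total_interest=$73.20
After 4 (month_end (apply 2% monthly interest)): balance=$686.66 total_interest=$86.66
After 5 (deposit($500)): balance=$1186.66 total_interest=$86.66
After 6 (deposit($1000)): balance=$2186.66 total_interest=$86.66
After 7 (deposit($500)): balance=$2686.66 total_interest=$86.66
After 8 (deposit($50)): balance=$2736.66 total_interest=$86.66

Answer: 2736.66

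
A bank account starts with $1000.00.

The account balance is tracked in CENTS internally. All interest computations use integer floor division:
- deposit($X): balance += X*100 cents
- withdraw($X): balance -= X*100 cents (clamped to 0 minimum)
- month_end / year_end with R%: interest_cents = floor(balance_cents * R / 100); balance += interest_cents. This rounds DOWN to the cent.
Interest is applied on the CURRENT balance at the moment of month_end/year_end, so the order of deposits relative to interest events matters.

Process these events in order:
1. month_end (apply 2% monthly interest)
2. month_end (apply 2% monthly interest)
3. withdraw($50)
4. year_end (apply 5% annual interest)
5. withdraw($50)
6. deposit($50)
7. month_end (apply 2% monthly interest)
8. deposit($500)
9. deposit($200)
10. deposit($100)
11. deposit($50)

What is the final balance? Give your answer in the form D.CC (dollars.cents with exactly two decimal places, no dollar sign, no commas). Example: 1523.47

After 1 (month_end (apply 2% monthly interest)): balance=$1020.00 total_interest=$20.00
After 2 (month_end (apply 2% monthly interest)): balance=$1040.40 total_interest=$40.40
After 3 (withdraw($50)): balance=$990.40 total_interest=$40.40
After 4 (year_end (apply 5% annual interest)): balance=$1039.92 total_interest=$89.92
After 5 (withdraw($50)): balance=$989.92 total_interest=$89.92
After 6 (deposit($50)): balance=$1039.92 total_interest=$89.92
After 7 (month_end (apply 2% monthly interest)): balance=$1060.71 total_interest=$110.71
After 8 (deposit($500)): balance=$1560.71 total_interest=$110.71
After 9 (deposit($200)): balance=$1760.71 total_interest=$110.71
After 10 (deposit($100)): balance=$1860.71 total_interest=$110.71
After 11 (deposit($50)): balance=$1910.71 total_interest=$110.71

Answer: 1910.71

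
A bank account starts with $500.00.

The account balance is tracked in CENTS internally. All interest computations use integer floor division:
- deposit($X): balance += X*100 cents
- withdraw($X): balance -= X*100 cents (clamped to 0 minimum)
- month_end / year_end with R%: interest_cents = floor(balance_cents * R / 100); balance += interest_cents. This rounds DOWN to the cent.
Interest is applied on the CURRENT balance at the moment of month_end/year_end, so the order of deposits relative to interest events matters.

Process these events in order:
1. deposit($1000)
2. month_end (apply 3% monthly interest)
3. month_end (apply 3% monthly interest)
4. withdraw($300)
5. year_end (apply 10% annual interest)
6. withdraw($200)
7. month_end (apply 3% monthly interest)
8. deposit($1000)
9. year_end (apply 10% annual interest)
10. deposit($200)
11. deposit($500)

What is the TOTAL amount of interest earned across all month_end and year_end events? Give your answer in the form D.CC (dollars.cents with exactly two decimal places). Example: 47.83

After 1 (deposit($1000)): balance=$1500.00 total_interest=$0.00
After 2 (month_end (apply 3% monthly interest)): balance=$1545.00 total_interest=$45.00
After 3 (month_end (apply 3% monthly interest)): balance=$1591.35 total_interest=$91.35
After 4 (withdraw($300)): balance=$1291.35 total_interest=$91.35
After 5 (year_end (apply 10% annual interest)): balance=$1420.48 total_interest=$220.48
After 6 (withdraw($200)): balance=$1220.48 total_interest=$220.48
After 7 (month_end (apply 3% monthly interest)): balance=$1257.09 total_interest=$257.09
After 8 (deposit($1000)): balance=$2257.09 total_interest=$257.09
After 9 (year_end (apply 10% annual interest)): balance=$2482.79 total_interest=$482.79
After 10 (deposit($200)): balance=$2682.79 total_interest=$482.79
After 11 (deposit($500)): balance=$3182.79 total_interest=$482.79

Answer: 482.79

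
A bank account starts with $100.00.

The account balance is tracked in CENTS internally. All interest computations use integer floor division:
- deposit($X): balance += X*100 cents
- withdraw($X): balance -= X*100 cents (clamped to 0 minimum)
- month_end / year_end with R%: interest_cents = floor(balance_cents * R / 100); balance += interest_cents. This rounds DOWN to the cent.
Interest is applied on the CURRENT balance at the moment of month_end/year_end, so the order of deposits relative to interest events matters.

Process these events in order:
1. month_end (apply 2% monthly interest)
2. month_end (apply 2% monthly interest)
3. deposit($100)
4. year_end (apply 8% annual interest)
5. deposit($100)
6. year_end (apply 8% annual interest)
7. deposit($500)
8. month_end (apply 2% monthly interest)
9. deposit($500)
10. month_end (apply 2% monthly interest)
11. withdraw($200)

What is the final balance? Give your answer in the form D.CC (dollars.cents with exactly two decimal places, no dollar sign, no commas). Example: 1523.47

After 1 (month_end (apply 2% monthly interest)): balance=$102.00 total_interest=$2.00
After 2 (month_end (apply 2% monthly interest)): balance=$104.04 total_interest=$4.04
After 3 (deposit($100)): balance=$204.04 total_interest=$4.04
After 4 (year_end (apply 8% annual interest)): balance=$220.36 total_interest=$20.36
After 5 (deposit($100)): balance=$320.36 total_interest=$20.36
After 6 (year_end (apply 8% annual interest)): balance=$345.98 total_interest=$45.98
After 7 (deposit($500)): balance=$845.98 total_interest=$45.98
After 8 (month_end (apply 2% monthly interest)): balance=$862.89 total_interest=$62.89
After 9 (deposit($500)): balance=$1362.89 total_interest=$62.89
After 10 (month_end (apply 2% monthly interest)): balance=$1390.14 total_interest=$90.14
After 11 (withdraw($200)): balance=$1190.14 total_interest=$90.14

Answer: 1190.14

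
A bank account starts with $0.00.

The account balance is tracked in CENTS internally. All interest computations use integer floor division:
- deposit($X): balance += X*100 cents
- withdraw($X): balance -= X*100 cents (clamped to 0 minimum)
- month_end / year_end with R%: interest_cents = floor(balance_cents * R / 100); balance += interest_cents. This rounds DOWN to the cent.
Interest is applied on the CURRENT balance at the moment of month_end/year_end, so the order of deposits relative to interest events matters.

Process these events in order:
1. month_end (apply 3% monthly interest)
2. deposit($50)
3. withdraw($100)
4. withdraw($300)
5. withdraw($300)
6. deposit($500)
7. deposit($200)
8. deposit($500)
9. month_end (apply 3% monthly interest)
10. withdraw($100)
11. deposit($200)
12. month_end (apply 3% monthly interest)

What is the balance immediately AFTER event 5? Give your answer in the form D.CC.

Answer: 0.00

Derivation:
After 1 (month_end (apply 3% monthly interest)): balance=$0.00 total_interest=$0.00
After 2 (deposit($50)): balance=$50.00 total_interest=$0.00
After 3 (withdraw($100)): balance=$0.00 total_interest=$0.00
After 4 (withdraw($300)): balance=$0.00 total_interest=$0.00
After 5 (withdraw($300)): balance=$0.00 total_interest=$0.00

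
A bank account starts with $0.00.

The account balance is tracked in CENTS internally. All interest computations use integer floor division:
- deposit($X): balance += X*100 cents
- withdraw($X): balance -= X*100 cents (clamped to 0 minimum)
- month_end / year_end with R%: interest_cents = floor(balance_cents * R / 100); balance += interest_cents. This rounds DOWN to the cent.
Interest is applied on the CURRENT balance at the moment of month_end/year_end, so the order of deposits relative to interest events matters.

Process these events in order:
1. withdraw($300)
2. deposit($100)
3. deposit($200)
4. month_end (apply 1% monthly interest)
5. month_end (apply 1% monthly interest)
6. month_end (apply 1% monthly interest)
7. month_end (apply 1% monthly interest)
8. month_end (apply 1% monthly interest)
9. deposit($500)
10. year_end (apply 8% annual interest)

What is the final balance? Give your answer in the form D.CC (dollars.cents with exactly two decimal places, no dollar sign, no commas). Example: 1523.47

Answer: 880.52

Derivation:
After 1 (withdraw($300)): balance=$0.00 total_interest=$0.00
After 2 (deposit($100)): balance=$100.00 total_interest=$0.00
After 3 (deposit($200)): balance=$300.00 total_interest=$0.00
After 4 (month_end (apply 1% monthly interest)): balance=$303.00 total_interest=$3.00
After 5 (month_end (apply 1% monthly interest)): balance=$306.03 total_interest=$6.03
After 6 (month_end (apply 1% monthly interest)): balance=$309.09 total_interest=$9.09
After 7 (month_end (apply 1% monthly interest)): balance=$312.18 total_interest=$12.18
After 8 (month_end (apply 1% monthly interest)): balance=$315.30 total_interest=$15.30
After 9 (deposit($500)): balance=$815.30 total_interest=$15.30
After 10 (year_end (apply 8% annual interest)): balance=$880.52 total_interest=$80.52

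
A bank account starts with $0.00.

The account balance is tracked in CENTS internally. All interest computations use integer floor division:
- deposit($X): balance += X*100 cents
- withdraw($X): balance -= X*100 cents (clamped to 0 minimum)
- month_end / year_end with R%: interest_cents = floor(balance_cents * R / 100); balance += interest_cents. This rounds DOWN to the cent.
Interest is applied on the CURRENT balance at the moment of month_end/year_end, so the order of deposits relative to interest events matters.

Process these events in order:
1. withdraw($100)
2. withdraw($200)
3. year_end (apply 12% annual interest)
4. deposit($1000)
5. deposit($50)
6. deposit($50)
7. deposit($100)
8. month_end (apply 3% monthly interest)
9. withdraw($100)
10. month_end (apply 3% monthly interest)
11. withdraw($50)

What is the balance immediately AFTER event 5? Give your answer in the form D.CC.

After 1 (withdraw($100)): balance=$0.00 total_interest=$0.00
After 2 (withdraw($200)): balance=$0.00 total_interest=$0.00
After 3 (year_end (apply 12% annual interest)): balance=$0.00 total_interest=$0.00
After 4 (deposit($1000)): balance=$1000.00 total_interest=$0.00
After 5 (deposit($50)): balance=$1050.00 total_interest=$0.00

Answer: 1050.00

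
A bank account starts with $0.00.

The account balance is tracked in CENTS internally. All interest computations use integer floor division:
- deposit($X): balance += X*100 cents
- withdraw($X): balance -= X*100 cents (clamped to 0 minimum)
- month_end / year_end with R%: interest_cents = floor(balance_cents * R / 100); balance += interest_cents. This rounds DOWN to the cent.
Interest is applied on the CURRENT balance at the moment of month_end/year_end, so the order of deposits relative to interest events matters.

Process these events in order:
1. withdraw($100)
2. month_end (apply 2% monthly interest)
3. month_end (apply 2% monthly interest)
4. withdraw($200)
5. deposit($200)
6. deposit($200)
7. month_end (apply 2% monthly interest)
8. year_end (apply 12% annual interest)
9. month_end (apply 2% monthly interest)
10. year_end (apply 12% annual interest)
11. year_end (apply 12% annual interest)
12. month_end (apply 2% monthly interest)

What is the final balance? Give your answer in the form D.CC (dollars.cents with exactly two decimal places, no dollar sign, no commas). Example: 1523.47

After 1 (withdraw($100)): balance=$0.00 total_interest=$0.00
After 2 (month_end (apply 2% monthly interest)): balance=$0.00 total_interest=$0.00
After 3 (month_end (apply 2% monthly interest)): balance=$0.00 total_interest=$0.00
After 4 (withdraw($200)): balance=$0.00 total_interest=$0.00
After 5 (deposit($200)): balance=$200.00 total_interest=$0.00
After 6 (deposit($200)): balance=$400.00 total_interest=$0.00
After 7 (month_end (apply 2% monthly interest)): balance=$408.00 total_interest=$8.00
After 8 (year_end (apply 12% annual interest)): balance=$456.96 total_interest=$56.96
After 9 (month_end (apply 2% monthly interest)): balance=$466.09 total_interest=$66.09
After 10 (year_end (apply 12% annual interest)): balance=$522.02 total_interest=$122.02
After 11 (year_end (apply 12% annual interest)): balance=$584.66 total_interest=$184.66
After 12 (month_end (apply 2% monthly interest)): balance=$596.35 total_interest=$196.35

Answer: 596.35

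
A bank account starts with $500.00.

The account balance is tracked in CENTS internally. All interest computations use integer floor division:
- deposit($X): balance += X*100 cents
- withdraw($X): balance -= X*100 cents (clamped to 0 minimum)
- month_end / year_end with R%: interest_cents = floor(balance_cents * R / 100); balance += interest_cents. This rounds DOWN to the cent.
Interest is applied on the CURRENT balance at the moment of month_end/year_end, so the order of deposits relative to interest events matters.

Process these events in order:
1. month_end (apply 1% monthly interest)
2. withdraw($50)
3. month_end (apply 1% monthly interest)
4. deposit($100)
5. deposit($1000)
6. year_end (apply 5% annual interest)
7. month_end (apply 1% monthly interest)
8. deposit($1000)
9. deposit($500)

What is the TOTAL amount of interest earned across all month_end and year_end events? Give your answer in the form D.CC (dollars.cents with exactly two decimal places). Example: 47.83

After 1 (month_end (apply 1% monthly interest)): balance=$505.00 total_interest=$5.00
After 2 (withdraw($50)): balance=$455.00 total_interest=$5.00
After 3 (month_end (apply 1% monthly interest)): balance=$459.55 total_interest=$9.55
After 4 (deposit($100)): balance=$559.55 total_interest=$9.55
After 5 (deposit($1000)): balance=$1559.55 total_interest=$9.55
After 6 (year_end (apply 5% annual interest)): balance=$1637.52 total_interest=$87.52
After 7 (month_end (apply 1% monthly interest)): balance=$1653.89 total_interest=$103.89
After 8 (deposit($1000)): balance=$2653.89 total_interest=$103.89
After 9 (deposit($500)): balance=$3153.89 total_interest=$103.89

Answer: 103.89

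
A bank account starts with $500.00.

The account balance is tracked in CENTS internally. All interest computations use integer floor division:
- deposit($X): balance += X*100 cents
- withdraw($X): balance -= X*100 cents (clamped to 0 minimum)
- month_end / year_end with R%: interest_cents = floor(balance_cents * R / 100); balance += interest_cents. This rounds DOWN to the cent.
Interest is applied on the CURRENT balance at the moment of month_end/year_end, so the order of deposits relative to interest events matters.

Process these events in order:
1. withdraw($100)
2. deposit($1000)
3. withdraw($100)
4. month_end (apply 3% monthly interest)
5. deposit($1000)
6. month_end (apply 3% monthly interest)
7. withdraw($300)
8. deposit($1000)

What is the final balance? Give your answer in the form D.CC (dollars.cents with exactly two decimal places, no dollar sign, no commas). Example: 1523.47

After 1 (withdraw($100)): balance=$400.00 total_interest=$0.00
After 2 (deposit($1000)): balance=$1400.00 total_interest=$0.00
After 3 (withdraw($100)): balance=$1300.00 total_interest=$0.00
After 4 (month_end (apply 3% monthly interest)): balance=$1339.00 total_interest=$39.00
After 5 (deposit($1000)): balance=$2339.00 total_interest=$39.00
After 6 (month_end (apply 3% monthly interest)): balance=$2409.17 total_interest=$109.17
After 7 (withdraw($300)): balance=$2109.17 total_interest=$109.17
After 8 (deposit($1000)): balance=$3109.17 total_interest=$109.17

Answer: 3109.17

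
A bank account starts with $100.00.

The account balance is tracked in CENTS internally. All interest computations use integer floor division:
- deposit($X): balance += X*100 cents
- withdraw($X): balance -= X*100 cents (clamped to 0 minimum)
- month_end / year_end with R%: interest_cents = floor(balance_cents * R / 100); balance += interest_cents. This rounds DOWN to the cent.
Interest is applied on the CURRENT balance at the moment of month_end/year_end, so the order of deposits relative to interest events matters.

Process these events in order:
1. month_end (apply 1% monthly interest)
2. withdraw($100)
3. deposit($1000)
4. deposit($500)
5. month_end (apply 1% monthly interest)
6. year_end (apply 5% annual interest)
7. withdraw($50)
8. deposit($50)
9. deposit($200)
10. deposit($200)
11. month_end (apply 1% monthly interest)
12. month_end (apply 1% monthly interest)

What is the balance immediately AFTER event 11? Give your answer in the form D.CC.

Answer: 2011.72

Derivation:
After 1 (month_end (apply 1% monthly interest)): balance=$101.00 total_interest=$1.00
After 2 (withdraw($100)): balance=$1.00 total_interest=$1.00
After 3 (deposit($1000)): balance=$1001.00 total_interest=$1.00
After 4 (deposit($500)): balance=$1501.00 total_interest=$1.00
After 5 (month_end (apply 1% monthly interest)): balance=$1516.01 total_interest=$16.01
After 6 (year_end (apply 5% annual interest)): balance=$1591.81 total_interest=$91.81
After 7 (withdraw($50)): balance=$1541.81 total_interest=$91.81
After 8 (deposit($50)): balance=$1591.81 total_interest=$91.81
After 9 (deposit($200)): balance=$1791.81 total_interest=$91.81
After 10 (deposit($200)): balance=$1991.81 total_interest=$91.81
After 11 (month_end (apply 1% monthly interest)): balance=$2011.72 total_interest=$111.72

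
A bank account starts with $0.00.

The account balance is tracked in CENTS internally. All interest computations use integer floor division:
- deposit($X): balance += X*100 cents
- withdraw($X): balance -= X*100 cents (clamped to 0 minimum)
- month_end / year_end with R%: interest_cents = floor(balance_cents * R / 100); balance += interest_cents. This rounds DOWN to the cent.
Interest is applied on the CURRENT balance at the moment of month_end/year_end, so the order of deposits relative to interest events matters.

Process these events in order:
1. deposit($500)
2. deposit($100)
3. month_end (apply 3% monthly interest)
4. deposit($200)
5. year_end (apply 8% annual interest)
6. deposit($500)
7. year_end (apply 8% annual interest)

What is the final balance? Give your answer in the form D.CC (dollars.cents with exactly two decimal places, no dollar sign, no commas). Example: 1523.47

After 1 (deposit($500)): balance=$500.00 total_interest=$0.00
After 2 (deposit($100)): balance=$600.00 total_interest=$0.00
After 3 (month_end (apply 3% monthly interest)): balance=$618.00 total_interest=$18.00
After 4 (deposit($200)): balance=$818.00 total_interest=$18.00
After 5 (year_end (apply 8% annual interest)): balance=$883.44 total_interest=$83.44
After 6 (deposit($500)): balance=$1383.44 total_interest=$83.44
After 7 (year_end (apply 8% annual interest)): balance=$1494.11 total_interest=$194.11

Answer: 1494.11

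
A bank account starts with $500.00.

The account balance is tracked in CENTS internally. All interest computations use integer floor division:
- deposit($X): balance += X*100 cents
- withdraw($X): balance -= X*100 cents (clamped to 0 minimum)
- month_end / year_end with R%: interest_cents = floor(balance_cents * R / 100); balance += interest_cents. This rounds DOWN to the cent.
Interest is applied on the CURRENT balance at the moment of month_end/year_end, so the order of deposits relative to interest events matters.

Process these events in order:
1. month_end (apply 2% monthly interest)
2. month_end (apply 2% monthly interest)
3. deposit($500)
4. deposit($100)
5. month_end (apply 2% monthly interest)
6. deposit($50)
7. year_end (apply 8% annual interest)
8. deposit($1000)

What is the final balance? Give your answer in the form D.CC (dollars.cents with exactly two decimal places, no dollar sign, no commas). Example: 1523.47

Answer: 2288.00

Derivation:
After 1 (month_end (apply 2% monthly interest)): balance=$510.00 total_interest=$10.00
After 2 (month_end (apply 2% monthly interest)): balance=$520.20 total_interest=$20.20
After 3 (deposit($500)): balance=$1020.20 total_interest=$20.20
After 4 (deposit($100)): balance=$1120.20 total_interest=$20.20
After 5 (month_end (apply 2% monthly interest)): balance=$1142.60 total_interest=$42.60
After 6 (deposit($50)): balance=$1192.60 total_interest=$42.60
After 7 (year_end (apply 8% annual interest)): balance=$1288.00 total_interest=$138.00
After 8 (deposit($1000)): balance=$2288.00 total_interest=$138.00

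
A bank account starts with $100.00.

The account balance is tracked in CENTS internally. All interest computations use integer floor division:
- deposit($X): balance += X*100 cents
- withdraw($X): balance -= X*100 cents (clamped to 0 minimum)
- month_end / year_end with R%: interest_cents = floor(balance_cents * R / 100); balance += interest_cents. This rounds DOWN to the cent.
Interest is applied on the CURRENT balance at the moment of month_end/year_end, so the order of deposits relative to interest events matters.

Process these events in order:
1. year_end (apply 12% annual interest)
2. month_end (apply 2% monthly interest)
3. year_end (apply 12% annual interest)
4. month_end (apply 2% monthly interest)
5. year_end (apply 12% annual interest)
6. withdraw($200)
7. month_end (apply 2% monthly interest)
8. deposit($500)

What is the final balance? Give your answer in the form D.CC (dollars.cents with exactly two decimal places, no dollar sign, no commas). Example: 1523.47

Answer: 500.00

Derivation:
After 1 (year_end (apply 12% annual interest)): balance=$112.00 total_interest=$12.00
After 2 (month_end (apply 2% monthly interest)): balance=$114.24 total_interest=$14.24
After 3 (year_end (apply 12% annual interest)): balance=$127.94 total_interest=$27.94
After 4 (month_end (apply 2% monthly interest)): balance=$130.49 total_interest=$30.49
After 5 (year_end (apply 12% annual interest)): balance=$146.14 total_interest=$46.14
After 6 (withdraw($200)): balance=$0.00 total_interest=$46.14
After 7 (month_end (apply 2% monthly interest)): balance=$0.00 total_interest=$46.14
After 8 (deposit($500)): balance=$500.00 total_interest=$46.14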